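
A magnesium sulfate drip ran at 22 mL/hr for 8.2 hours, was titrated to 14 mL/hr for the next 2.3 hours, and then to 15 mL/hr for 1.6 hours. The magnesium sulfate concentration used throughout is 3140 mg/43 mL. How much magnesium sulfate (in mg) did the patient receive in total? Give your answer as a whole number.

Concentration = 3140 mg ÷ 43 mL = 73.02326 mg/mL
Stage 1: 22 mL/hr × 8.2 hr = 180.4 mL → 180.4 mL × 73.02326 mg/mL = 13173.4 mg
Stage 2: 14 mL/hr × 2.3 hr = 32.2 mL → 32.2 mL × 73.02326 mg/mL = 2351.349 mg
Stage 3: 15 mL/hr × 1.6 hr = 24 mL → 24 mL × 73.02326 mg/mL = 1752.558 mg
Total = 13173.4 + 2351.349 + 1752.558 = 17277.3 mg

17277 mg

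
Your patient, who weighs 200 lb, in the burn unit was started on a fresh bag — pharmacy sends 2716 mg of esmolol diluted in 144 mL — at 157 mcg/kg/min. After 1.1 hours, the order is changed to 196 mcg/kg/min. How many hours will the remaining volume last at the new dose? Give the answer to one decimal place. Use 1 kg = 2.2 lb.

Initial rate:
Weight = 200 lb ÷ 2.2 lb/kg = 90.90909 kg
Dose = 157 mcg/kg/min × 90.90909 kg = 14272.73 mcg/min
14272.73 mcg/min × 60 min/hr = 856363.6 mcg/hr
Concentration = 2716 mg ÷ 144 mL = 18.86111 mg/mL = 18861.11 mcg/mL
Rate = 856363.6 mcg/hr ÷ 18861.11 mcg/mL = 45.40367 mL/hr
Volume infused so far = 45.40367 mL/hr × 1.1 hr = 49.94404 mL
Volume remaining = 144 − 49.94404 = 94.05596 mL
New rate:
Dose = 196 mcg/kg/min × 90.90909 kg = 17818.18 mcg/min
17818.18 mcg/min × 60 min/hr = 1069091 mcg/hr
Rate = 1069091 mcg/hr ÷ 18861.11 mcg/mL = 56.68229 mL/hr
Time remaining = 94.05596 mL ÷ 56.68229 mL/hr = 1.659354 hr

1.7 hours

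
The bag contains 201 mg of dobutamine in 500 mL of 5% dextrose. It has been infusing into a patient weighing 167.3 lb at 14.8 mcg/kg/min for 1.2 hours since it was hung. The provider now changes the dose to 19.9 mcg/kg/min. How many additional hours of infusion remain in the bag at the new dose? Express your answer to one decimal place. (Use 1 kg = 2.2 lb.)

Initial rate:
Weight = 167.3 lb ÷ 2.2 lb/kg = 76.04545 kg
Dose = 14.8 mcg/kg/min × 76.04545 kg = 1125.473 mcg/min
1125.473 mcg/min × 60 min/hr = 67528.36 mcg/hr
Concentration = 201 mg ÷ 500 mL = 0.402 mg/mL = 402 mcg/mL
Rate = 67528.36 mcg/hr ÷ 402 mcg/mL = 167.981 mL/hr
Volume infused so far = 167.981 mL/hr × 1.2 hr = 201.5772 mL
Volume remaining = 500 − 201.5772 = 298.4228 mL
New rate:
Dose = 19.9 mcg/kg/min × 76.04545 kg = 1513.305 mcg/min
1513.305 mcg/min × 60 min/hr = 90798.27 mcg/hr
Rate = 90798.27 mcg/hr ÷ 402 mcg/mL = 225.8664 mL/hr
Time remaining = 298.4228 mL ÷ 225.8664 mL/hr = 1.321236 hr

1.3 hours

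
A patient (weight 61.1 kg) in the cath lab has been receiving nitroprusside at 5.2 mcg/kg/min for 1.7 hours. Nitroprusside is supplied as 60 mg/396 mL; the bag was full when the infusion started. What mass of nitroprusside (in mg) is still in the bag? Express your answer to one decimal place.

27.6 mg

Dose = 5.2 mcg/kg/min × 61.1 kg = 317.72 mcg/min
317.72 mcg/min × 60 min/hr = 19063.2 mcg/hr
Concentration = 60 mg ÷ 396 mL = 0.1515152 mg/mL = 151.5152 mcg/mL
Rate = 19063.2 mcg/hr ÷ 151.5152 mcg/mL = 125.8171 mL/hr
Volume infused = 125.8171 mL/hr × 1.7 hr = 213.8891 mL
Volume remaining = 396 − 213.8891 = 182.1109 mL
Drug remaining = 182.1109 mL × 151.5152 mcg/mL = 27592.56 mcg = 27.59256 mg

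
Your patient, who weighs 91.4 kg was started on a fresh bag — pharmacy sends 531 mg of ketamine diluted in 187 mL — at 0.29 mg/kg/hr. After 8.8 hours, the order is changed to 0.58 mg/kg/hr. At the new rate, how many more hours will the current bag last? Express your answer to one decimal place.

Initial rate:
Dose = 0.29 mg/kg/hr × 91.4 kg = 26.506 mg/hr
Concentration = 531 mg ÷ 187 mL = 2.839572 mg/mL
Rate = 26.506 mg/hr ÷ 2.839572 mg/mL = 9.334505 mL/hr
Volume infused so far = 9.334505 mL/hr × 8.8 hr = 82.14364 mL
Volume remaining = 187 − 82.14364 = 104.8564 mL
New rate:
Dose = 0.58 mg/kg/hr × 91.4 kg = 53.012 mg/hr
Rate = 53.012 mg/hr ÷ 2.839572 mg/mL = 18.66901 mL/hr
Time remaining = 104.8564 mL ÷ 18.66901 mL/hr = 5.6166 hr

5.6 hours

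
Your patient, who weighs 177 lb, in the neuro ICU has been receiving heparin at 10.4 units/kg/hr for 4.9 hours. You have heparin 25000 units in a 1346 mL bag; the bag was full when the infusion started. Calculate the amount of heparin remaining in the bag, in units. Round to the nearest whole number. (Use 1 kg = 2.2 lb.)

20900 units

Weight = 177 lb ÷ 2.2 lb/kg = 80.45455 kg
Dose = 10.4 units/kg/hr × 80.45455 kg = 836.7273 units/hr
Concentration = 25000 units ÷ 1346 mL = 18.57355 units/mL
Rate = 836.7273 units/hr ÷ 18.57355 units/mL = 45.0494 mL/hr
Volume infused = 45.0494 mL/hr × 4.9 hr = 220.742 mL
Volume remaining = 1346 − 220.742 = 1125.258 mL
Drug remaining = 1125.258 mL × 18.57355 units/mL = 20900.04 units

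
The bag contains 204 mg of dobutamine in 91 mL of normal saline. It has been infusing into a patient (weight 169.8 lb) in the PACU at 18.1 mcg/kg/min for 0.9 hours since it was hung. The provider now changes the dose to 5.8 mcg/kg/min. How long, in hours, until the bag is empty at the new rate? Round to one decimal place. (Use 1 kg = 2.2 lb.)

Initial rate:
Weight = 169.8 lb ÷ 2.2 lb/kg = 77.18182 kg
Dose = 18.1 mcg/kg/min × 77.18182 kg = 1396.991 mcg/min
1396.991 mcg/min × 60 min/hr = 83819.45 mcg/hr
Concentration = 204 mg ÷ 91 mL = 2.241758 mg/mL = 2241.758 mcg/mL
Rate = 83819.45 mcg/hr ÷ 2241.758 mcg/mL = 37.39005 mL/hr
Volume infused so far = 37.39005 mL/hr × 0.9 hr = 33.65105 mL
Volume remaining = 91 − 33.65105 = 57.34895 mL
New rate:
Dose = 5.8 mcg/kg/min × 77.18182 kg = 447.6545 mcg/min
447.6545 mcg/min × 60 min/hr = 26859.27 mcg/hr
Rate = 26859.27 mcg/hr ÷ 2241.758 mcg/mL = 11.98134 mL/hr
Time remaining = 57.34895 mL ÷ 11.98134 mL/hr = 4.786522 hr

4.8 hours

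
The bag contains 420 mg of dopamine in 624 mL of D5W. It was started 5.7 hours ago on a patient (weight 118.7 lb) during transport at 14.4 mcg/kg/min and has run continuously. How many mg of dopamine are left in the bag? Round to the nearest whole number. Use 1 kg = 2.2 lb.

Weight = 118.7 lb ÷ 2.2 lb/kg = 53.95455 kg
Dose = 14.4 mcg/kg/min × 53.95455 kg = 776.9455 mcg/min
776.9455 mcg/min × 60 min/hr = 46616.73 mcg/hr
Concentration = 420 mg ÷ 624 mL = 0.6730769 mg/mL = 673.0769 mcg/mL
Rate = 46616.73 mcg/hr ÷ 673.0769 mcg/mL = 69.25914 mL/hr
Volume infused = 69.25914 mL/hr × 5.7 hr = 394.7771 mL
Volume remaining = 624 − 394.7771 = 229.2229 mL
Drug remaining = 229.2229 mL × 673.0769 mcg/mL = 154284.7 mcg = 154.2847 mg

154 mg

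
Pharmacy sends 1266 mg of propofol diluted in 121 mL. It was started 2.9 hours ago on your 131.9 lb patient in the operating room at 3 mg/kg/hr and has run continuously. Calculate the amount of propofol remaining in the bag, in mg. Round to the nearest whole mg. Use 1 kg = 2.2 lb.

Weight = 131.9 lb ÷ 2.2 lb/kg = 59.95455 kg
Dose = 3 mg/kg/hr × 59.95455 kg = 179.8636 mg/hr
Concentration = 1266 mg ÷ 121 mL = 10.46281 mg/mL
Rate = 179.8636 mg/hr ÷ 10.46281 mg/mL = 17.19076 mL/hr
Volume infused = 17.19076 mL/hr × 2.9 hr = 49.8532 mL
Volume remaining = 121 − 49.8532 = 71.1468 mL
Drug remaining = 71.1468 mL × 10.46281 mg/mL = 744.3955 mg

744 mg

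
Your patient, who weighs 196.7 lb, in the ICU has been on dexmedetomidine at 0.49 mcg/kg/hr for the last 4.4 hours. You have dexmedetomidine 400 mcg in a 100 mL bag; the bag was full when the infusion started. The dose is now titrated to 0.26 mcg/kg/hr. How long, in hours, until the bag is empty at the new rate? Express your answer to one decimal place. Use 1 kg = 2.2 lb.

Initial rate:
Weight = 196.7 lb ÷ 2.2 lb/kg = 89.40909 kg
Dose = 0.49 mcg/kg/hr × 89.40909 kg = 43.81045 mcg/hr
Concentration = 400 mcg ÷ 100 mL = 4 mcg/mL
Rate = 43.81045 mcg/hr ÷ 4 mcg/mL = 10.95261 mL/hr
Volume infused so far = 10.95261 mL/hr × 4.4 hr = 48.1915 mL
Volume remaining = 100 − 48.1915 = 51.8085 mL
New rate:
Dose = 0.26 mcg/kg/hr × 89.40909 kg = 23.24636 mcg/hr
Rate = 23.24636 mcg/hr ÷ 4 mcg/mL = 5.811591 mL/hr
Time remaining = 51.8085 mL ÷ 5.811591 mL/hr = 8.914685 hr

8.9 hours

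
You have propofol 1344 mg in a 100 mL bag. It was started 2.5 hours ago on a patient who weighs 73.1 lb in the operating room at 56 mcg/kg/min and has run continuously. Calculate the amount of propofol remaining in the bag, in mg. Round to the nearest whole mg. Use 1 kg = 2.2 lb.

Weight = 73.1 lb ÷ 2.2 lb/kg = 33.22727 kg
Dose = 56 mcg/kg/min × 33.22727 kg = 1860.727 mcg/min
1860.727 mcg/min × 60 min/hr = 111643.6 mcg/hr
Concentration = 1344 mg ÷ 100 mL = 13.44 mg/mL = 13440 mcg/mL
Rate = 111643.6 mcg/hr ÷ 13440 mcg/mL = 8.306818 mL/hr
Volume infused = 8.306818 mL/hr × 2.5 hr = 20.76705 mL
Volume remaining = 100 − 20.76705 = 79.23295 mL
Drug remaining = 79.23295 mL × 13440 mcg/mL = 1064891 mcg = 1064.891 mg

1065 mg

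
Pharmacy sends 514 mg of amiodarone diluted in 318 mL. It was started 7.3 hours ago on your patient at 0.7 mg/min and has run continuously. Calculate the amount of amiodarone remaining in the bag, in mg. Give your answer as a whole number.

207 mg

0.7 mg/min × 60 min/hr = 42 mg/hr
Concentration = 514 mg ÷ 318 mL = 1.616352 mg/mL
Rate = 42 mg/hr ÷ 1.616352 mg/mL = 25.98444 mL/hr
Volume infused = 25.98444 mL/hr × 7.3 hr = 189.6864 mL
Volume remaining = 318 − 189.6864 = 128.3136 mL
Drug remaining = 128.3136 mL × 1.616352 mg/mL = 207.4 mg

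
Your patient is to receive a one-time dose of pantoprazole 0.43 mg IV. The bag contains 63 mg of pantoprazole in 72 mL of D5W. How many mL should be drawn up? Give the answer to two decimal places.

0.49 mL

Concentration = 63 mg ÷ 72 mL = 0.875 mg/mL
Volume = 0.43 mg ÷ 0.875 mg/mL = 0.4914286 mL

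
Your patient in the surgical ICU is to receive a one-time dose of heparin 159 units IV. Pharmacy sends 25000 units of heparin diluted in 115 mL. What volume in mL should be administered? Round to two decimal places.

0.73 mL

Concentration = 25000 units ÷ 115 mL = 217.3913 units/mL
Volume = 159 units ÷ 217.3913 units/mL = 0.7314 mL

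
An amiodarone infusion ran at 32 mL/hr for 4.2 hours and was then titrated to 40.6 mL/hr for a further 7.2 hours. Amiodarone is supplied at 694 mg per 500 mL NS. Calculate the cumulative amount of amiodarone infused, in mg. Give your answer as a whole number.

Concentration = 694 mg ÷ 500 mL = 1.388 mg/mL
Stage 1: 32 mL/hr × 4.2 hr = 134.4 mL → 134.4 mL × 1.388 mg/mL = 186.5472 mg
Stage 2: 40.6 mL/hr × 7.2 hr = 292.32 mL → 292.32 mL × 1.388 mg/mL = 405.7402 mg
Total = 186.5472 + 405.7402 = 592.2874 mg

592 mg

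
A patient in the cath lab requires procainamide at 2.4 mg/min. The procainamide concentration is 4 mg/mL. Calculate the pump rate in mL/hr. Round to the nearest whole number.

36 mL/hr

2.4 mg/min × 60 min/hr = 144 mg/hr
Rate = 144 mg/hr ÷ 4 mg/mL = 36 mL/hr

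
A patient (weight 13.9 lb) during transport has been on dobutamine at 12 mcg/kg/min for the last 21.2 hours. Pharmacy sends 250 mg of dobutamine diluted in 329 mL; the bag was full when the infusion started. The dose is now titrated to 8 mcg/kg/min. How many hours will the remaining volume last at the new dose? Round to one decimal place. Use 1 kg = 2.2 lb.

Initial rate:
Weight = 13.9 lb ÷ 2.2 lb/kg = 6.318182 kg
Dose = 12 mcg/kg/min × 6.318182 kg = 75.81818 mcg/min
75.81818 mcg/min × 60 min/hr = 4549.091 mcg/hr
Concentration = 250 mg ÷ 329 mL = 0.7598784 mg/mL = 759.8784 mcg/mL
Rate = 4549.091 mcg/hr ÷ 759.8784 mcg/mL = 5.986604 mL/hr
Volume infused so far = 5.986604 mL/hr × 21.2 hr = 126.916 mL
Volume remaining = 329 − 126.916 = 202.084 mL
New rate:
Dose = 8 mcg/kg/min × 6.318182 kg = 50.54545 mcg/min
50.54545 mcg/min × 60 min/hr = 3032.727 mcg/hr
Rate = 3032.727 mcg/hr ÷ 759.8784 mcg/mL = 3.991069 mL/hr
Time remaining = 202.084 mL ÷ 3.991069 mL/hr = 50.63405 hr

50.6 hours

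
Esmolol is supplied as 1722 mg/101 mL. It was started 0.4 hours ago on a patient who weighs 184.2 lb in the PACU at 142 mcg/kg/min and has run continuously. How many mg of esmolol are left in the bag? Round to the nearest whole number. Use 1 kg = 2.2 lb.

1437 mg

Weight = 184.2 lb ÷ 2.2 lb/kg = 83.72727 kg
Dose = 142 mcg/kg/min × 83.72727 kg = 11889.27 mcg/min
11889.27 mcg/min × 60 min/hr = 713356.4 mcg/hr
Concentration = 1722 mg ÷ 101 mL = 17.0495 mg/mL = 17049.5 mcg/mL
Rate = 713356.4 mcg/hr ÷ 17049.5 mcg/mL = 41.8403 mL/hr
Volume infused = 41.8403 mL/hr × 0.4 hr = 16.73612 mL
Volume remaining = 101 − 16.73612 = 84.26388 mL
Drug remaining = 84.26388 mL × 17049.5 mcg/mL = 1436657 mcg = 1436.657 mg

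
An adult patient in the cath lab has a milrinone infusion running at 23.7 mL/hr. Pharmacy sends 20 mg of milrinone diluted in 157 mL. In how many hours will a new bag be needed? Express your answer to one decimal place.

Duration = 157 mL ÷ 23.7 mL/hr = 6.624473 hr

6.6 hours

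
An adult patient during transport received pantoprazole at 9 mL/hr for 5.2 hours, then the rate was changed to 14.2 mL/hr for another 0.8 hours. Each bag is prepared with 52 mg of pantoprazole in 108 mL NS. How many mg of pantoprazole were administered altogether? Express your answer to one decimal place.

28.0 mg

Concentration = 52 mg ÷ 108 mL = 0.4814815 mg/mL
Stage 1: 9 mL/hr × 5.2 hr = 46.8 mL → 46.8 mL × 0.4814815 mg/mL = 22.53333 mg
Stage 2: 14.2 mL/hr × 0.8 hr = 11.36 mL → 11.36 mL × 0.4814815 mg/mL = 5.46963 mg
Total = 22.53333 + 5.46963 = 28.00296 mg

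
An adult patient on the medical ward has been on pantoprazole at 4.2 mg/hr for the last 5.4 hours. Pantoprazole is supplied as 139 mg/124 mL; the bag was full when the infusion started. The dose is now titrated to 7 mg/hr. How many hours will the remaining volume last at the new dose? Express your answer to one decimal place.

16.6 hours

Initial rate:
Concentration = 139 mg ÷ 124 mL = 1.120968 mg/mL
Rate = 4.2 mg/hr ÷ 1.120968 mg/mL = 3.746763 mL/hr
Volume infused so far = 3.746763 mL/hr × 5.4 hr = 20.23252 mL
Volume remaining = 124 − 20.23252 = 103.7675 mL
New rate:
Rate = 7 mg/hr ÷ 1.120968 mg/mL = 6.244604 mL/hr
Time remaining = 103.7675 mL ÷ 6.244604 mL/hr = 16.61714 hr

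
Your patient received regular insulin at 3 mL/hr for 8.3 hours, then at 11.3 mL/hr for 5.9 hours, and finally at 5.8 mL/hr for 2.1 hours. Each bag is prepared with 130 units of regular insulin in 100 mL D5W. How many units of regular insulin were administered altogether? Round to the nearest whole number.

Concentration = 130 units ÷ 100 mL = 1.3 units/mL
Stage 1: 3 mL/hr × 8.3 hr = 24.9 mL → 24.9 mL × 1.3 units/mL = 32.37 units
Stage 2: 11.3 mL/hr × 5.9 hr = 66.67 mL → 66.67 mL × 1.3 units/mL = 86.671 units
Stage 3: 5.8 mL/hr × 2.1 hr = 12.18 mL → 12.18 mL × 1.3 units/mL = 15.834 units
Total = 32.37 + 86.671 + 15.834 = 134.875 units

135 units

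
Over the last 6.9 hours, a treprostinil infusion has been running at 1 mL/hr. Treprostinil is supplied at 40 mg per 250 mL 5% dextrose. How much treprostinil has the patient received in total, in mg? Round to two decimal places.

1.10 mg

Concentration = 40 mg ÷ 250 mL = 0.16 mg/mL = 160000 ng/mL
Drug rate = 1 mL/hr × 160000 ng/mL = 160000 ng/hr
Total = 160000 ng/hr × 6.9 hr = 1104000 ng = 1.104 mg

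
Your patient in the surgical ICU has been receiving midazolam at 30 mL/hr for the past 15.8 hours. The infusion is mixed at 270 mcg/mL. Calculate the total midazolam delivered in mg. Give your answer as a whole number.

128 mg

Concentration = 270 mcg/mL = 0.27 mg/mL
Drug rate = 30 mL/hr × 0.27 mg/mL = 8.1 mg/hr
Total = 8.1 mg/hr × 15.8 hr = 127.98 mg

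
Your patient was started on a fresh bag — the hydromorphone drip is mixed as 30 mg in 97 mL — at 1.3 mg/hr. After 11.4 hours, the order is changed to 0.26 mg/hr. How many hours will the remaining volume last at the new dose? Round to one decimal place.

Initial rate:
Concentration = 30 mg ÷ 97 mL = 0.3092784 mg/mL
Rate = 1.3 mg/hr ÷ 0.3092784 mg/mL = 4.203333 mL/hr
Volume infused so far = 4.203333 mL/hr × 11.4 hr = 47.918 mL
Volume remaining = 97 − 47.918 = 49.082 mL
New rate:
Rate = 0.26 mg/hr ÷ 0.3092784 mg/mL = 0.8406667 mL/hr
Time remaining = 49.082 mL ÷ 0.8406667 mL/hr = 58.38462 hr

58.4 hours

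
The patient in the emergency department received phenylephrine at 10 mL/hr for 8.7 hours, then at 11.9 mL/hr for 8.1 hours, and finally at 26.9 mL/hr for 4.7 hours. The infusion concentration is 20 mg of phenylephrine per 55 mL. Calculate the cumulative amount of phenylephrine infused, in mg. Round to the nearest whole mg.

Concentration = 20 mg ÷ 55 mL = 0.3636364 mg/mL
Stage 1: 10 mL/hr × 8.7 hr = 87 mL → 87 mL × 0.3636364 mg/mL = 31.63636 mg
Stage 2: 11.9 mL/hr × 8.1 hr = 96.39 mL → 96.39 mL × 0.3636364 mg/mL = 35.05091 mg
Stage 3: 26.9 mL/hr × 4.7 hr = 126.43 mL → 126.43 mL × 0.3636364 mg/mL = 45.97455 mg
Total = 31.63636 + 35.05091 + 45.97455 = 112.6618 mg

113 mg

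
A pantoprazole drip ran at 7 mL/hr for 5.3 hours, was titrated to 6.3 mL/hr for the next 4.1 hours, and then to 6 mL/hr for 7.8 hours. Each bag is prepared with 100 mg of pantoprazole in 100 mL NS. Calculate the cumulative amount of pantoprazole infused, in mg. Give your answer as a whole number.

Concentration = 100 mg ÷ 100 mL = 1 mg/mL
Stage 1: 7 mL/hr × 5.3 hr = 37.1 mL → 37.1 mL × 1 mg/mL = 37.1 mg
Stage 2: 6.3 mL/hr × 4.1 hr = 25.83 mL → 25.83 mL × 1 mg/mL = 25.83 mg
Stage 3: 6 mL/hr × 7.8 hr = 46.8 mL → 46.8 mL × 1 mg/mL = 46.8 mg
Total = 37.1 + 25.83 + 46.8 = 109.73 mg

110 mg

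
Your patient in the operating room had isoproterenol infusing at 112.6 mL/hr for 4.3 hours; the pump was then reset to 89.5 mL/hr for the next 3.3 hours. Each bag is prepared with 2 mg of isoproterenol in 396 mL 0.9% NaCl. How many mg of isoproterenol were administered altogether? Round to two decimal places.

Concentration = 2 mg ÷ 396 mL = 0.005050505 mg/mL
Stage 1: 112.6 mL/hr × 4.3 hr = 484.18 mL → 484.18 mL × 0.005050505 mg/mL = 2.445354 mg
Stage 2: 89.5 mL/hr × 3.3 hr = 295.35 mL → 295.35 mL × 0.005050505 mg/mL = 1.491667 mg
Total = 2.445354 + 1.491667 = 3.93702 mg

3.94 mg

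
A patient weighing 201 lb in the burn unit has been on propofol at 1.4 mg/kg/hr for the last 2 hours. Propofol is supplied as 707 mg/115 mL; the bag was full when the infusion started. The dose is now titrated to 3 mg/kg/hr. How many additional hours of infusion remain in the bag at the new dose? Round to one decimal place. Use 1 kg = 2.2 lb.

1.6 hours

Initial rate:
Weight = 201 lb ÷ 2.2 lb/kg = 91.36364 kg
Dose = 1.4 mg/kg/hr × 91.36364 kg = 127.9091 mg/hr
Concentration = 707 mg ÷ 115 mL = 6.147826 mg/mL
Rate = 127.9091 mg/hr ÷ 6.147826 mg/mL = 20.80558 mL/hr
Volume infused so far = 20.80558 mL/hr × 2 hr = 41.61116 mL
Volume remaining = 115 − 41.61116 = 73.38884 mL
New rate:
Dose = 3 mg/kg/hr × 91.36364 kg = 274.0909 mg/hr
Rate = 274.0909 mg/hr ÷ 6.147826 mg/mL = 44.58339 mL/hr
Time remaining = 73.38884 mL ÷ 44.58339 mL/hr = 1.646103 hr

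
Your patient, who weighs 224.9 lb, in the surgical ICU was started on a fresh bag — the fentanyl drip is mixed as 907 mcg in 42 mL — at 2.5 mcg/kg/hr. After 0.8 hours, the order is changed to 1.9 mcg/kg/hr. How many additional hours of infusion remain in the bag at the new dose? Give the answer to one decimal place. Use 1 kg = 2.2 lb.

3.6 hours

Initial rate:
Weight = 224.9 lb ÷ 2.2 lb/kg = 102.2273 kg
Dose = 2.5 mcg/kg/hr × 102.2273 kg = 255.5682 mcg/hr
Concentration = 907 mcg ÷ 42 mL = 21.59524 mcg/mL
Rate = 255.5682 mcg/hr ÷ 21.59524 mcg/mL = 11.83447 mL/hr
Volume infused so far = 11.83447 mL/hr × 0.8 hr = 9.467575 mL
Volume remaining = 42 − 9.467575 = 32.53242 mL
New rate:
Dose = 1.9 mcg/kg/hr × 102.2273 kg = 194.2318 mcg/hr
Rate = 194.2318 mcg/hr ÷ 21.59524 mcg/mL = 8.994197 mL/hr
Time remaining = 32.53242 mL ÷ 8.994197 mL/hr = 3.617046 hr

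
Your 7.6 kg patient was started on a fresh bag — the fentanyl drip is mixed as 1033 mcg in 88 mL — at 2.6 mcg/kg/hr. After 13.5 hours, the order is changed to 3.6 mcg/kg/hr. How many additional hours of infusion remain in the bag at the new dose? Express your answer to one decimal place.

28.0 hours

Initial rate:
Dose = 2.6 mcg/kg/hr × 7.6 kg = 19.76 mcg/hr
Concentration = 1033 mcg ÷ 88 mL = 11.73864 mcg/mL
Rate = 19.76 mcg/hr ÷ 11.73864 mcg/mL = 1.68333 mL/hr
Volume infused so far = 1.68333 mL/hr × 13.5 hr = 22.72496 mL
Volume remaining = 88 − 22.72496 = 65.27504 mL
New rate:
Dose = 3.6 mcg/kg/hr × 7.6 kg = 27.36 mcg/hr
Rate = 27.36 mcg/hr ÷ 11.73864 mcg/mL = 2.330765 mL/hr
Time remaining = 65.27504 mL ÷ 2.330765 mL/hr = 28.00585 hr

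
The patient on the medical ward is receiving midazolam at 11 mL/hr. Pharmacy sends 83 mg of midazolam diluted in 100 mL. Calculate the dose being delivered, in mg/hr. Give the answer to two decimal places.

Concentration = 83 mg ÷ 100 mL = 0.83 mg/mL
Drug rate = 11 mL/hr × 0.83 mg/mL = 9.13 mg/hr

9.13 mg/hr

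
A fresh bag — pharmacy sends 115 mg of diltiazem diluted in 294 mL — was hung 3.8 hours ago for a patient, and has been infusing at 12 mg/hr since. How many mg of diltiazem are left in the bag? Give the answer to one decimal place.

69.4 mg

Concentration = 115 mg ÷ 294 mL = 0.3911565 mg/mL
Rate = 12 mg/hr ÷ 0.3911565 mg/mL = 30.67826 mL/hr
Volume infused = 30.67826 mL/hr × 3.8 hr = 116.5774 mL
Volume remaining = 294 − 116.5774 = 177.4226 mL
Drug remaining = 177.4226 mL × 0.3911565 mg/mL = 69.4 mg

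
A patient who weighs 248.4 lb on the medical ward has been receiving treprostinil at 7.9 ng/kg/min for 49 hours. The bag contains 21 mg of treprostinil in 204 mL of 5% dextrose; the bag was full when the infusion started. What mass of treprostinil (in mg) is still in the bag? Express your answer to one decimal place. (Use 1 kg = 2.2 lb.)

18.4 mg

Weight = 248.4 lb ÷ 2.2 lb/kg = 112.9091 kg
Dose = 7.9 ng/kg/min × 112.9091 kg = 891.9818 ng/min
891.9818 ng/min × 60 min/hr = 53518.91 ng/hr
Concentration = 21 mg ÷ 204 mL = 0.1029412 mg/mL = 102941.2 ng/mL
Rate = 53518.91 ng/hr ÷ 102941.2 ng/mL = 0.519898 mL/hr
Volume infused = 0.519898 mL/hr × 49 hr = 25.475 mL
Volume remaining = 204 − 25.475 = 178.525 mL
Drug remaining = 178.525 mL × 102941.2 ng/mL = 18377573 ng = 18.37757 mg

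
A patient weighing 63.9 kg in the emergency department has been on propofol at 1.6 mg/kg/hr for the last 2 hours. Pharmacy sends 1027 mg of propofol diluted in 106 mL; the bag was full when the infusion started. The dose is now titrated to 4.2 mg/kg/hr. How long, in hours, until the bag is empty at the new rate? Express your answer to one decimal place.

Initial rate:
Dose = 1.6 mg/kg/hr × 63.9 kg = 102.24 mg/hr
Concentration = 1027 mg ÷ 106 mL = 9.688679 mg/mL
Rate = 102.24 mg/hr ÷ 9.688679 mg/mL = 10.55252 mL/hr
Volume infused so far = 10.55252 mL/hr × 2 hr = 21.10504 mL
Volume remaining = 106 − 21.10504 = 84.89496 mL
New rate:
Dose = 4.2 mg/kg/hr × 63.9 kg = 268.38 mg/hr
Rate = 268.38 mg/hr ÷ 9.688679 mg/mL = 27.70037 mL/hr
Time remaining = 84.89496 mL ÷ 27.70037 mL/hr = 3.064759 hr

3.1 hours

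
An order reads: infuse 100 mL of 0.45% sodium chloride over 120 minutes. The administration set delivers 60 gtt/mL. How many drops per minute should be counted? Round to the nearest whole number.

50 gtt/min

100 mL ÷ (120 min) = 0.8333333 mL/min
0.8333333 mL/min × 60 gtt/mL = 50 gtt/min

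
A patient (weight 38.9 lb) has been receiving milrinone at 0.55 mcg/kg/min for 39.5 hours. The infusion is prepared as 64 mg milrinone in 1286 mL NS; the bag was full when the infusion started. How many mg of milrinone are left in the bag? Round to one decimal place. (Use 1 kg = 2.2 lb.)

Weight = 38.9 lb ÷ 2.2 lb/kg = 17.68182 kg
Dose = 0.55 mcg/kg/min × 17.68182 kg = 9.725 mcg/min
9.725 mcg/min × 60 min/hr = 583.5 mcg/hr
Concentration = 64 mg ÷ 1286 mL = 0.04976672 mg/mL = 49.76672 mcg/mL
Rate = 583.5 mcg/hr ÷ 49.76672 mcg/mL = 11.7247 mL/hr
Volume infused = 11.7247 mL/hr × 39.5 hr = 463.1258 mL
Volume remaining = 1286 − 463.1258 = 822.8742 mL
Drug remaining = 822.8742 mL × 49.76672 mcg/mL = 40951.75 mcg = 40.95175 mg

41.0 mg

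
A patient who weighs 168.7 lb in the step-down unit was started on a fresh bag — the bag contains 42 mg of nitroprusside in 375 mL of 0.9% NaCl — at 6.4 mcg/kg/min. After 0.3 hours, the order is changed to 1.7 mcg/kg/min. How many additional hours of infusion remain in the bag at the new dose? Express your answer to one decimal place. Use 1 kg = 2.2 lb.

4.2 hours

Initial rate:
Weight = 168.7 lb ÷ 2.2 lb/kg = 76.68182 kg
Dose = 6.4 mcg/kg/min × 76.68182 kg = 490.7636 mcg/min
490.7636 mcg/min × 60 min/hr = 29445.82 mcg/hr
Concentration = 42 mg ÷ 375 mL = 0.112 mg/mL = 112 mcg/mL
Rate = 29445.82 mcg/hr ÷ 112 mcg/mL = 262.9091 mL/hr
Volume infused so far = 262.9091 mL/hr × 0.3 hr = 78.87273 mL
Volume remaining = 375 − 78.87273 = 296.1273 mL
New rate:
Dose = 1.7 mcg/kg/min × 76.68182 kg = 130.3591 mcg/min
130.3591 mcg/min × 60 min/hr = 7821.545 mcg/hr
Rate = 7821.545 mcg/hr ÷ 112 mcg/mL = 69.83523 mL/hr
Time remaining = 296.1273 mL ÷ 69.83523 mL/hr = 4.240371 hr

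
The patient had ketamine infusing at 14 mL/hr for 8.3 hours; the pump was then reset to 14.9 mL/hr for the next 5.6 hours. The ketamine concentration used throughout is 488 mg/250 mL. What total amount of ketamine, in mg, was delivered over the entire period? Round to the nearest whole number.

Concentration = 488 mg ÷ 250 mL = 1.952 mg/mL
Stage 1: 14 mL/hr × 8.3 hr = 116.2 mL → 116.2 mL × 1.952 mg/mL = 226.8224 mg
Stage 2: 14.9 mL/hr × 5.6 hr = 83.44 mL → 83.44 mL × 1.952 mg/mL = 162.8749 mg
Total = 226.8224 + 162.8749 = 389.6973 mg

390 mg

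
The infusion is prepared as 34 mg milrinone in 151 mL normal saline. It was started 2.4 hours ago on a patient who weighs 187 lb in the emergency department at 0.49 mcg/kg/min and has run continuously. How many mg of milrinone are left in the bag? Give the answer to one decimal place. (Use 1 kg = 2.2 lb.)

28.0 mg

Weight = 187 lb ÷ 2.2 lb/kg = 85 kg
Dose = 0.49 mcg/kg/min × 85 kg = 41.65 mcg/min
41.65 mcg/min × 60 min/hr = 2499 mcg/hr
Concentration = 34 mg ÷ 151 mL = 0.2251656 mg/mL = 225.1656 mcg/mL
Rate = 2499 mcg/hr ÷ 225.1656 mcg/mL = 11.0985 mL/hr
Volume infused = 11.0985 mL/hr × 2.4 hr = 26.6364 mL
Volume remaining = 151 − 26.6364 = 124.3636 mL
Drug remaining = 124.3636 mL × 225.1656 mcg/mL = 28002.4 mcg = 28.0024 mg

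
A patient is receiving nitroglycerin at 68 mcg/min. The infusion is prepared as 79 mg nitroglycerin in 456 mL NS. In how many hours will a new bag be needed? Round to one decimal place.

68 mcg/min × 60 min/hr = 4080 mcg/hr
Concentration = 79 mg ÷ 456 mL = 0.1732456 mg/mL = 173.2456 mcg/mL
Rate = 4080 mcg/hr ÷ 173.2456 mcg/mL = 23.55038 mL/hr
Duration = 456 mL ÷ 23.55038 mL/hr = 19.36275 hr

19.4 hours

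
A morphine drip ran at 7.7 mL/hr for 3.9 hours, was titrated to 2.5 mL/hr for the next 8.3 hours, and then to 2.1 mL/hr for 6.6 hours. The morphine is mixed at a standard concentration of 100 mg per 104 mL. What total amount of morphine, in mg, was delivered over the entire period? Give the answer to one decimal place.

Concentration = 100 mg ÷ 104 mL = 0.9615385 mg/mL
Stage 1: 7.7 mL/hr × 3.9 hr = 30.03 mL → 30.03 mL × 0.9615385 mg/mL = 28.875 mg
Stage 2: 2.5 mL/hr × 8.3 hr = 20.75 mL → 20.75 mL × 0.9615385 mg/mL = 19.95192 mg
Stage 3: 2.1 mL/hr × 6.6 hr = 13.86 mL → 13.86 mL × 0.9615385 mg/mL = 13.32692 mg
Total = 28.875 + 19.95192 + 13.32692 = 62.15385 mg

62.2 mg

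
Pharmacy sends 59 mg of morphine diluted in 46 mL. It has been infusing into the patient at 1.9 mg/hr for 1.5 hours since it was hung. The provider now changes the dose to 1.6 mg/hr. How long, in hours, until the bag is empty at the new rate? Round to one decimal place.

Initial rate:
Concentration = 59 mg ÷ 46 mL = 1.282609 mg/mL
Rate = 1.9 mg/hr ÷ 1.282609 mg/mL = 1.481356 mL/hr
Volume infused so far = 1.481356 mL/hr × 1.5 hr = 2.222034 mL
Volume remaining = 46 − 2.222034 = 43.77797 mL
New rate:
Rate = 1.6 mg/hr ÷ 1.282609 mg/mL = 1.247458 mL/hr
Time remaining = 43.77797 mL ÷ 1.247458 mL/hr = 35.09375 hr

35.1 hours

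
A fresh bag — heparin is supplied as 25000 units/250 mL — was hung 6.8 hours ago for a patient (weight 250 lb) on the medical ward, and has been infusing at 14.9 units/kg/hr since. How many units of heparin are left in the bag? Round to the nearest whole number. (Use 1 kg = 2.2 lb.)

Weight = 250 lb ÷ 2.2 lb/kg = 113.6364 kg
Dose = 14.9 units/kg/hr × 113.6364 kg = 1693.182 units/hr
Concentration = 25000 units ÷ 250 mL = 100 units/mL
Rate = 1693.182 units/hr ÷ 100 units/mL = 16.93182 mL/hr
Volume infused = 16.93182 mL/hr × 6.8 hr = 115.1364 mL
Volume remaining = 250 − 115.1364 = 134.8636 mL
Drug remaining = 134.8636 mL × 100 units/mL = 13486.36 units

13486 units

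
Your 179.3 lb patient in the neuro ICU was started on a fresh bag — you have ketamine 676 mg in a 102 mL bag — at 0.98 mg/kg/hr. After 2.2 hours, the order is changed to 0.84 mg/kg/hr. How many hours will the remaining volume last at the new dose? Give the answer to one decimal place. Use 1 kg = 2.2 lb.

Initial rate:
Weight = 179.3 lb ÷ 2.2 lb/kg = 81.5 kg
Dose = 0.98 mg/kg/hr × 81.5 kg = 79.87 mg/hr
Concentration = 676 mg ÷ 102 mL = 6.627451 mg/mL
Rate = 79.87 mg/hr ÷ 6.627451 mg/mL = 12.05139 mL/hr
Volume infused so far = 12.05139 mL/hr × 2.2 hr = 26.51306 mL
Volume remaining = 102 − 26.51306 = 75.48694 mL
New rate:
Dose = 0.84 mg/kg/hr × 81.5 kg = 68.46 mg/hr
Rate = 68.46 mg/hr ÷ 6.627451 mg/mL = 10.32976 mL/hr
Time remaining = 75.48694 mL ÷ 10.32976 mL/hr = 7.307713 hr

7.3 hours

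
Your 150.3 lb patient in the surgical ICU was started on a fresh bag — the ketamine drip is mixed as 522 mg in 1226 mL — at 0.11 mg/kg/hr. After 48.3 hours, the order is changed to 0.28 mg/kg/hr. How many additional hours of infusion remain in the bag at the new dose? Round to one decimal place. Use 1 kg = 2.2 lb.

Initial rate:
Weight = 150.3 lb ÷ 2.2 lb/kg = 68.31818 kg
Dose = 0.11 mg/kg/hr × 68.31818 kg = 7.515 mg/hr
Concentration = 522 mg ÷ 1226 mL = 0.4257749 mg/mL
Rate = 7.515 mg/hr ÷ 0.4257749 mg/mL = 17.65017 mL/hr
Volume infused so far = 17.65017 mL/hr × 48.3 hr = 852.5033 mL
Volume remaining = 1226 − 852.5033 = 373.4967 mL
New rate:
Dose = 0.28 mg/kg/hr × 68.31818 kg = 19.12909 mg/hr
Rate = 19.12909 mg/hr ÷ 0.4257749 mg/mL = 44.92771 mL/hr
Time remaining = 373.4967 mL ÷ 44.92771 mL/hr = 8.313281 hr

8.3 hours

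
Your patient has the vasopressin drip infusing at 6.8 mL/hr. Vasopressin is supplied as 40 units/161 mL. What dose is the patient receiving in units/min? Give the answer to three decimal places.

Concentration = 40 units ÷ 161 mL = 0.2484472 units/mL
Drug rate = 6.8 mL/hr × 0.2484472 units/mL = 1.689441 units/hr
1.689441 units/hr ÷ 60 min/hr = 0.02815735 units/min

0.028 units/min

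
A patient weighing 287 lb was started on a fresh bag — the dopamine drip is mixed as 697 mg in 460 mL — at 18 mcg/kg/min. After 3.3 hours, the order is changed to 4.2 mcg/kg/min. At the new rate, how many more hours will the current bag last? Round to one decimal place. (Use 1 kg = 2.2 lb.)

Initial rate:
Weight = 287 lb ÷ 2.2 lb/kg = 130.4545 kg
Dose = 18 mcg/kg/min × 130.4545 kg = 2348.182 mcg/min
2348.182 mcg/min × 60 min/hr = 140890.9 mcg/hr
Concentration = 697 mg ÷ 460 mL = 1.515217 mg/mL = 1515.217 mcg/mL
Rate = 140890.9 mcg/hr ÷ 1515.217 mcg/mL = 92.98396 mL/hr
Volume infused so far = 92.98396 mL/hr × 3.3 hr = 306.8471 mL
Volume remaining = 460 − 306.8471 = 153.1529 mL
New rate:
Dose = 4.2 mcg/kg/min × 130.4545 kg = 547.9091 mcg/min
547.9091 mcg/min × 60 min/hr = 32874.55 mcg/hr
Rate = 32874.55 mcg/hr ÷ 1515.217 mcg/mL = 21.69626 mL/hr
Time remaining = 153.1529 mL ÷ 21.69626 mL/hr = 7.058957 hr

7.1 hours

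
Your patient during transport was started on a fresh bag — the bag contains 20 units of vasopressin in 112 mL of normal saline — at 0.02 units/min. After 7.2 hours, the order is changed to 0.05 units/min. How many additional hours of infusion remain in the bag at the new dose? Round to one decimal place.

3.8 hours

Initial rate:
0.02 units/min × 60 min/hr = 1.2 units/hr
Concentration = 20 units ÷ 112 mL = 0.1785714 units/mL
Rate = 1.2 units/hr ÷ 0.1785714 units/mL = 6.72 mL/hr
Volume infused so far = 6.72 mL/hr × 7.2 hr = 48.384 mL
Volume remaining = 112 − 48.384 = 63.616 mL
New rate:
0.05 units/min × 60 min/hr = 3 units/hr
Rate = 3 units/hr ÷ 0.1785714 units/mL = 16.8 mL/hr
Time remaining = 63.616 mL ÷ 16.8 mL/hr = 3.786667 hr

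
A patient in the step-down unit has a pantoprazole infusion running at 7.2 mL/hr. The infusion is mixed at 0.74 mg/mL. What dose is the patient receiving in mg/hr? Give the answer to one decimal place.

Drug rate = 7.2 mL/hr × 0.74 mg/mL = 5.328 mg/hr

5.3 mg/hr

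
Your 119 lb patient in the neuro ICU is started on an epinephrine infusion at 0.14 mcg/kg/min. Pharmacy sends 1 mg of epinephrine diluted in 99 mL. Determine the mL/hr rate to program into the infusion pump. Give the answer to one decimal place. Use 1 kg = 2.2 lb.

45.0 mL/hr

Weight = 119 lb ÷ 2.2 lb/kg = 54.09091 kg
Dose = 0.14 mcg/kg/min × 54.09091 kg = 7.572727 mcg/min
7.572727 mcg/min × 60 min/hr = 454.3636 mcg/hr
Concentration = 1 mg ÷ 99 mL = 0.01010101 mg/mL = 10.10101 mcg/mL
Rate = 454.3636 mcg/hr ÷ 10.10101 mcg/mL = 44.982 mL/hr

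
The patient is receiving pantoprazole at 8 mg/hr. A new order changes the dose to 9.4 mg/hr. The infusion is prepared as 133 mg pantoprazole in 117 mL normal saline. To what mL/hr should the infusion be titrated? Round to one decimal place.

Concentration = 133 mg ÷ 117 mL = 1.136752 mg/mL
Rate = 9.4 mg/hr ÷ 1.136752 mg/mL = 8.269173 mL/hr

8.3 mL/hr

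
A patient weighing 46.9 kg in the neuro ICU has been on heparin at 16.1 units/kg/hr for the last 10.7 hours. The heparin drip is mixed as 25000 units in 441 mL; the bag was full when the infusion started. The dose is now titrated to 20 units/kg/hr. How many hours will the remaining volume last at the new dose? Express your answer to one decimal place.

Initial rate:
Dose = 16.1 units/kg/hr × 46.9 kg = 755.09 units/hr
Concentration = 25000 units ÷ 441 mL = 56.68934 units/mL
Rate = 755.09 units/hr ÷ 56.68934 units/mL = 13.31979 mL/hr
Volume infused so far = 13.31979 mL/hr × 10.7 hr = 142.5217 mL
Volume remaining = 441 − 142.5217 = 298.4783 mL
New rate:
Dose = 20 units/kg/hr × 46.9 kg = 938 units/hr
Rate = 938 units/hr ÷ 56.68934 units/mL = 16.54632 mL/hr
Time remaining = 298.4783 mL ÷ 16.54632 mL/hr = 18.03895 hr

18.0 hours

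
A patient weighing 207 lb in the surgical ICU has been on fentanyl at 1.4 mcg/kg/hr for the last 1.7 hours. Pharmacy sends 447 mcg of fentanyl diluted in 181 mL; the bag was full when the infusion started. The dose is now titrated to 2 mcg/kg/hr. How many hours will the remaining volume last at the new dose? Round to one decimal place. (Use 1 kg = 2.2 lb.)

Initial rate:
Weight = 207 lb ÷ 2.2 lb/kg = 94.09091 kg
Dose = 1.4 mcg/kg/hr × 94.09091 kg = 131.7273 mcg/hr
Concentration = 447 mcg ÷ 181 mL = 2.469613 mcg/mL
Rate = 131.7273 mcg/hr ÷ 2.469613 mcg/mL = 53.33923 mL/hr
Volume infused so far = 53.33923 mL/hr × 1.7 hr = 90.67669 mL
Volume remaining = 181 − 90.67669 = 90.32331 mL
New rate:
Dose = 2 mcg/kg/hr × 94.09091 kg = 188.1818 mcg/hr
Rate = 188.1818 mcg/hr ÷ 2.469613 mcg/mL = 76.1989 mL/hr
Time remaining = 90.32331 mL ÷ 76.1989 mL/hr = 1.185362 hr

1.2 hours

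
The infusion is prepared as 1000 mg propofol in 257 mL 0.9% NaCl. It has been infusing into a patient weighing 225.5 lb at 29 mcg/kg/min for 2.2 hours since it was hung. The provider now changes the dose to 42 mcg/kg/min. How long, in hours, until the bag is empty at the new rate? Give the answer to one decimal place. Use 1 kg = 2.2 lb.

Initial rate:
Weight = 225.5 lb ÷ 2.2 lb/kg = 102.5 kg
Dose = 29 mcg/kg/min × 102.5 kg = 2972.5 mcg/min
2972.5 mcg/min × 60 min/hr = 178350 mcg/hr
Concentration = 1000 mg ÷ 257 mL = 3.891051 mg/mL = 3891.051 mcg/mL
Rate = 178350 mcg/hr ÷ 3891.051 mcg/mL = 45.83595 mL/hr
Volume infused so far = 45.83595 mL/hr × 2.2 hr = 100.8391 mL
Volume remaining = 257 − 100.8391 = 156.1609 mL
New rate:
Dose = 42 mcg/kg/min × 102.5 kg = 4305 mcg/min
4305 mcg/min × 60 min/hr = 258300 mcg/hr
Rate = 258300 mcg/hr ÷ 3891.051 mcg/mL = 66.3831 mL/hr
Time remaining = 156.1609 mL ÷ 66.3831 mL/hr = 2.35242 hr

2.4 hours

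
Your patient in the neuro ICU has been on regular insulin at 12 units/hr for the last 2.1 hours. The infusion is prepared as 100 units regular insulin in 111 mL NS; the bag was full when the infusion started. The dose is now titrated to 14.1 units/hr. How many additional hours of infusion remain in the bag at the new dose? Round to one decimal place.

5.3 hours

Initial rate:
Concentration = 100 units ÷ 111 mL = 0.9009009 units/mL
Rate = 12 units/hr ÷ 0.9009009 units/mL = 13.32 mL/hr
Volume infused so far = 13.32 mL/hr × 2.1 hr = 27.972 mL
Volume remaining = 111 − 27.972 = 83.028 mL
New rate:
Rate = 14.1 units/hr ÷ 0.9009009 units/mL = 15.651 mL/hr
Time remaining = 83.028 mL ÷ 15.651 mL/hr = 5.304965 hr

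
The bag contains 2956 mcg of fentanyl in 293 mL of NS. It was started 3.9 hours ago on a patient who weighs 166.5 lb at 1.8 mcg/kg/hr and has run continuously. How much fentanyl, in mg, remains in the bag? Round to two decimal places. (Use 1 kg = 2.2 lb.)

2.42 mg

Weight = 166.5 lb ÷ 2.2 lb/kg = 75.68182 kg
Dose = 1.8 mcg/kg/hr × 75.68182 kg = 136.2273 mcg/hr
Concentration = 2956 mcg ÷ 293 mL = 10.08874 mcg/mL
Rate = 136.2273 mcg/hr ÷ 10.08874 mcg/mL = 13.50291 mL/hr
Volume infused = 13.50291 mL/hr × 3.9 hr = 52.66133 mL
Volume remaining = 293 − 52.66133 = 240.3387 mL
Drug remaining = 240.3387 mL × 10.08874 mcg/mL = 2424.714 mcg = 2.424714 mg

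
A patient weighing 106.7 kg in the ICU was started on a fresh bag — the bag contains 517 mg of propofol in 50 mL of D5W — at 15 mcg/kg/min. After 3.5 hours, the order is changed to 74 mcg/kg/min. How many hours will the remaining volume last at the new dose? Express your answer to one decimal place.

0.4 hours

Initial rate:
Dose = 15 mcg/kg/min × 106.7 kg = 1600.5 mcg/min
1600.5 mcg/min × 60 min/hr = 96030 mcg/hr
Concentration = 517 mg ÷ 50 mL = 10.34 mg/mL = 10340 mcg/mL
Rate = 96030 mcg/hr ÷ 10340 mcg/mL = 9.287234 mL/hr
Volume infused so far = 9.287234 mL/hr × 3.5 hr = 32.50532 mL
Volume remaining = 50 − 32.50532 = 17.49468 mL
New rate:
Dose = 74 mcg/kg/min × 106.7 kg = 7895.8 mcg/min
7895.8 mcg/min × 60 min/hr = 473748 mcg/hr
Rate = 473748 mcg/hr ÷ 10340 mcg/mL = 45.81702 mL/hr
Time remaining = 17.49468 mL ÷ 45.81702 mL/hr = 0.381838 hr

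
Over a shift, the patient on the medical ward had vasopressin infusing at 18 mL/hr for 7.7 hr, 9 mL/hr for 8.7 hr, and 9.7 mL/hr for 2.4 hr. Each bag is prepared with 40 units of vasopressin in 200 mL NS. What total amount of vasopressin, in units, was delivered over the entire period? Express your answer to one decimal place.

48.0 units

Concentration = 40 units ÷ 200 mL = 0.2 units/mL
Stage 1: 18 mL/hr × 7.7 hr = 138.6 mL → 138.6 mL × 0.2 units/mL = 27.72 units
Stage 2: 9 mL/hr × 8.7 hr = 78.3 mL → 78.3 mL × 0.2 units/mL = 15.66 units
Stage 3: 9.7 mL/hr × 2.4 hr = 23.28 mL → 23.28 mL × 0.2 units/mL = 4.656 units
Total = 27.72 + 15.66 + 4.656 = 48.036 units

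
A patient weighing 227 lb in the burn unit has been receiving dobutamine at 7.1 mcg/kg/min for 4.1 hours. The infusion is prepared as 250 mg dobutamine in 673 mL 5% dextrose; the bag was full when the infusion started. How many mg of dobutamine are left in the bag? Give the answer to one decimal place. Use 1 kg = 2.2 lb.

69.8 mg

Weight = 227 lb ÷ 2.2 lb/kg = 103.1818 kg
Dose = 7.1 mcg/kg/min × 103.1818 kg = 732.5909 mcg/min
732.5909 mcg/min × 60 min/hr = 43955.45 mcg/hr
Concentration = 250 mg ÷ 673 mL = 0.371471 mg/mL = 371.471 mcg/mL
Rate = 43955.45 mcg/hr ÷ 371.471 mcg/mL = 118.3281 mL/hr
Volume infused = 118.3281 mL/hr × 4.1 hr = 485.1451 mL
Volume remaining = 673 − 485.1451 = 187.8549 mL
Drug remaining = 187.8549 mL × 371.471 mcg/mL = 69782.64 mcg = 69.78264 mg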